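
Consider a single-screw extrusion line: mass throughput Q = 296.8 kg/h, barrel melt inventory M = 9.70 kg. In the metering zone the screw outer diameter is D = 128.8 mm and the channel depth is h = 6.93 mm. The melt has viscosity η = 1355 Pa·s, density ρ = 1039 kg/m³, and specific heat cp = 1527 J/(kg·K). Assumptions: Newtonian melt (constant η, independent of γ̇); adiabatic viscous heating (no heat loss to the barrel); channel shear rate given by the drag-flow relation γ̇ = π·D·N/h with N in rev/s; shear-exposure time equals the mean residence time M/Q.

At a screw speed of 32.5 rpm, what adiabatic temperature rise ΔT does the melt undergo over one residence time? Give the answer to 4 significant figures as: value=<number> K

Q_s = Q / 3600 = 296.8 / 3600 = 0.0824444 kg/s
t_res = M / Q_s = 9.70 / 0.0824444 = 117.655 s
Geometry in metres: D = 128.8 mm → 0.1288 m, h = 6.93 mm → 0.00693 m; screw speed N = 32.5 rpm = 0.541667 rev/s
γ̇ = π·D·N / h = π · 0.1288 · 0.541667 / 0.00693 = 31.6275 s⁻¹
Adiabatic rise: ΔT = η γ̇² t_res / (ρ cp) = 1355·(31.6275)²·117.655 / (1039·1527) = 100.513 K

value=100.5 K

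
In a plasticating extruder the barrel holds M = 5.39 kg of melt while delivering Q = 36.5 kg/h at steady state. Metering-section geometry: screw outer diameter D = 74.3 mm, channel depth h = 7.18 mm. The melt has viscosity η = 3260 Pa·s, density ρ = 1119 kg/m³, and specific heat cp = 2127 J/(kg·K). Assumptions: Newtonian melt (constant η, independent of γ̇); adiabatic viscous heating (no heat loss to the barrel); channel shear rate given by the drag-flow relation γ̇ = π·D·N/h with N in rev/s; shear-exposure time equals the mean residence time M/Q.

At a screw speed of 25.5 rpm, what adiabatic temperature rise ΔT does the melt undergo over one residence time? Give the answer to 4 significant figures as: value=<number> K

value=139.0 K

Convert throughput: Q = 36.5 kg/h = 36.5/3600 = 0.0101389 kg/s
t_res = M / Q_s = 5.39 / 0.0101389 = 531.616 s
Convert to SI: D = 0.0743 m, h = 0.00718 m, N = 25.5/60 = 0.425 rev/s
γ̇ = π·D·N / h = π · 0.0743 · 0.425 / 0.00718 = 13.8167 s⁻¹
ΔT = η·γ̇²·t_res/(ρ·cp) = [3260 × 13.8167² × 531.616] / [1119 × 2127] = 139.003 K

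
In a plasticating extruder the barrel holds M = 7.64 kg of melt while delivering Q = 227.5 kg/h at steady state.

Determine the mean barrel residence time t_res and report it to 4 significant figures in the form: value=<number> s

Q_s = Q / 3600 = 227.5 / 3600 = 0.0631944 kg/s
t_res = M / Q_s = 7.64 ÷ 0.0631944 = 120.897 s

value=120.9 s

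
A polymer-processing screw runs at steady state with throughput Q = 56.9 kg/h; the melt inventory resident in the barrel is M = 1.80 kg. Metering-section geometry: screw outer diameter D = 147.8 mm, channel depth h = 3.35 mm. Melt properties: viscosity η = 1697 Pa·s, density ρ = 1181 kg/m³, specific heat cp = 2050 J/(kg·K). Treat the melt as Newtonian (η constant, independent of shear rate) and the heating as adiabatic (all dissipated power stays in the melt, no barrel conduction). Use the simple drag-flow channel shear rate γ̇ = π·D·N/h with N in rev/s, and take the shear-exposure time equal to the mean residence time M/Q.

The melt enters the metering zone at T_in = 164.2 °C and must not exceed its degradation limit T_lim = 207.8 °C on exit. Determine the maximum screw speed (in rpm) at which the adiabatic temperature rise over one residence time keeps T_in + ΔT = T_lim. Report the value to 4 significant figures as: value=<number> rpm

value=10.12 rpm

Q_s = Q / 3600 = 56.9 / 3600 = 0.0158056 kg/s
t_res = M / Q_s = 1.80 / 0.0158056 = 113.884 s
Convert to metres: D = 0.1478 m, h = 0.00335 m
Allowable rise: ΔT_a = T_lim − T_in = 207.8 − 164.2 = 43.6 K
γ̇_max² = ΔT_a·ρ·cp / (η·t_res) = [43.6 × 1181 × 2050] / [1697 × 113.884] = 546.192 s⁻²
γ̇_max = sqrt(546.192) = 23.3708 s⁻¹
N_max = γ̇_max·h / (π·D) = 23.3708 · 0.00335 / (π · 0.1478) = 0.168614 rev/s = 10.1168 rpm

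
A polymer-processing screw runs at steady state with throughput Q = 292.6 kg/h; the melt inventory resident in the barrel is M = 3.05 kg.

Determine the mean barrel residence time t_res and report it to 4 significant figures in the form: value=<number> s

Q_s = Q / 3600 = 292.6 / 3600 = 0.0812778 kg/s
Mean residence time: t_res = M/Q_s = 3.05 kg / 0.0812778 kg/s = 37.5256 s

value=37.53 s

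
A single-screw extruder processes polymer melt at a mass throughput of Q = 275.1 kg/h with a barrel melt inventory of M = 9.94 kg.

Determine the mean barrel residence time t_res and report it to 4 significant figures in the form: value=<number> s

Convert throughput: Q = 275.1 kg/h = 275.1/3600 = 0.0764167 kg/s
t_res = M / Q_s = 9.94 / 0.0764167 = 130.076 s

value=130.1 s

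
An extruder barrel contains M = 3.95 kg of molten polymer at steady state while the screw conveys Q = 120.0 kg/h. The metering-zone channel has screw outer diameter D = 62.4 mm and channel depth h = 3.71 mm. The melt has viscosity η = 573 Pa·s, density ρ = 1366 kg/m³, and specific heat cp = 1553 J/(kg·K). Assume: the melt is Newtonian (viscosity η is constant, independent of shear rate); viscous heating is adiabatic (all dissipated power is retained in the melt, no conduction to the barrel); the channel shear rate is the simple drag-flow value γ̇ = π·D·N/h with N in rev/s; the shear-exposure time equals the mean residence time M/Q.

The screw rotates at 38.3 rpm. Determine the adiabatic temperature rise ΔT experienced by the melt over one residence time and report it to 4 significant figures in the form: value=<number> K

value=36.41 K

Q_s = Q / 3600 = 120.0 / 3600 = 0.0333333 kg/s
Mean residence time: t_res = M/Q_s = 3.95 kg / 0.0333333 kg/s = 118.5 s
Convert to SI: D = 0.0624 m, h = 0.00371 m, N = 38.3/60 = 0.638333 rev/s
γ̇ = π D N / h = (π)(0.0624)(0.638333) / 0.00371 = 33.7294 s⁻¹
ΔT = η·γ̇²·t_res / (ρ·cp) = 573 · (33.7294)² · 118.5 / (1366 · 1553) = 36.4139 K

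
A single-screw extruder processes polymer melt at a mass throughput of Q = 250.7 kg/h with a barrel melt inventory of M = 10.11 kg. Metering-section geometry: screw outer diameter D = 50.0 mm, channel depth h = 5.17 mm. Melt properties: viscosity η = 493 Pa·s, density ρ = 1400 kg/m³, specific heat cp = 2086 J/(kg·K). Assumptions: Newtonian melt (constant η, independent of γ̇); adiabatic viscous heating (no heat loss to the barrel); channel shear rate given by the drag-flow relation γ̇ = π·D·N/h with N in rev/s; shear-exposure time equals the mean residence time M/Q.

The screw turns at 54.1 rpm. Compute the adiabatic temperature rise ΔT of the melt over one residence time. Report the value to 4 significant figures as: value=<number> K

value=18.39 K

Convert throughput: Q = 250.7 kg/h = 250.7/3600 = 0.0696389 kg/s
Mean residence time: t_res = M/Q_s = 10.11 kg / 0.0696389 kg/s = 145.178 s
Geometry in metres: D = 50.0 mm → 0.05 m, h = 5.17 mm → 0.00517 m; screw speed N = 54.1 rpm = 0.901667 rev/s
Shear rate: γ̇ = πDN/h = π·0.05·0.901667/0.00517 = 27.3953 s⁻¹
Adiabatic rise: ΔT = η γ̇² t_res / (ρ cp) = 493·(27.3953)²·145.178 / (1400·2086) = 18.3931 K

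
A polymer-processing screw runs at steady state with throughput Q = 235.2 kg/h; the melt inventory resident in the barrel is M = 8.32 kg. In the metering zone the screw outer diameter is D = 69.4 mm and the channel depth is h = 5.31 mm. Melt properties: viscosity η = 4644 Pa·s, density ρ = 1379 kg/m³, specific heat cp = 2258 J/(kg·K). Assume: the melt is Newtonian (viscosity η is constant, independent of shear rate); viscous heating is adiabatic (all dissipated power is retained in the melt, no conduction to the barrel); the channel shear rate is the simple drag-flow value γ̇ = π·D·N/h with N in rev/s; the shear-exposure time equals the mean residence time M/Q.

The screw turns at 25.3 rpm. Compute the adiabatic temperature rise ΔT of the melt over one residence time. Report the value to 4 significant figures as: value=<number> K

value=56.93 K

Throughput in SI: Q_s = 235.2 kg/h ÷ 3600 s/h = 0.0653333 kg/s
Mean residence time: t_res = M/Q_s = 8.32 kg / 0.0653333 kg/s = 127.347 s
D = 69.4 mm = 0.0694 m;  h = 5.31 mm = 0.00531 m;  N = 25.3 rpm / 60 = 0.421667 rev/s
γ̇ = π·D·N / h = π · 0.0694 · 0.421667 / 0.00531 = 17.3135 s⁻¹
ΔT = η·γ̇²·t_res/(ρ·cp) = [4644 × 17.3135² × 127.347] / [1379 × 2258] = 56.9326 K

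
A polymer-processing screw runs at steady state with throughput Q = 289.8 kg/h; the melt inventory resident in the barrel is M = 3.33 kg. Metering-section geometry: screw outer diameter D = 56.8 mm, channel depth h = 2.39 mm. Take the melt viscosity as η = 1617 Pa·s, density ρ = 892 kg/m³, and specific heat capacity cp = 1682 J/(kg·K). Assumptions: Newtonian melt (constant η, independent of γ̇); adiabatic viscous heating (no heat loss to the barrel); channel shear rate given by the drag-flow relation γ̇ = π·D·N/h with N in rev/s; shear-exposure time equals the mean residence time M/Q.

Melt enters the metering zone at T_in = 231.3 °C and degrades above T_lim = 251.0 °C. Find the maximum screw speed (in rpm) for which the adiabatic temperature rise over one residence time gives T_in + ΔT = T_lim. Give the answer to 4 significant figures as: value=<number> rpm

Convert throughput: Q = 289.8 kg/h = 289.8/3600 = 0.0805 kg/s
t_res = M / Q_s = 3.33 ÷ 0.0805 = 41.3665 s
Convert to metres: D = 0.0568 m, h = 0.00239 m
ΔT_a = T_lim − T_in = 251.0 °C − 231.3 °C = 19.7 K
γ̇_max² = ΔT_a·ρ·cp / (η·t_res) = [19.7 × 892 × 1682] / [1617 × 41.3665] = 441.874 s⁻²
Take the square root: γ̇_max = √(441.874) = 21.0208 s⁻¹
Solve γ̇ = πDN/h for N: N_max = γ̇_max·h/(π·D) = 21.0208 × 0.00239 / (π × 0.0568) = 0.281546 rev/s = 16.8927 rpm

value=16.89 rpm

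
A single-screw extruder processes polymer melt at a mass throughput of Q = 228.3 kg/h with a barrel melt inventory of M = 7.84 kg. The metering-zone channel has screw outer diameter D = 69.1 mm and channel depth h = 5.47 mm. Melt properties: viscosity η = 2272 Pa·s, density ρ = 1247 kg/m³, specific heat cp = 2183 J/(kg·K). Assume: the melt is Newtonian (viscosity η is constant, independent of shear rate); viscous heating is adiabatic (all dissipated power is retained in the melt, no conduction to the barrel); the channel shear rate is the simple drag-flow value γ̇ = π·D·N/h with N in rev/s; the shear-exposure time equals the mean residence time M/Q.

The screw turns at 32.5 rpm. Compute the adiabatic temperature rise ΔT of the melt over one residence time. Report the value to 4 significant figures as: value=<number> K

value=47.68 K

Convert throughput: Q = 228.3 kg/h = 228.3/3600 = 0.0634167 kg/s
Mean residence time: t_res = M/Q_s = 7.84 kg / 0.0634167 kg/s = 123.627 s
Geometry in metres: D = 69.1 mm → 0.0691 m, h = 5.47 mm → 0.00547 m; screw speed N = 32.5 rpm = 0.541667 rev/s
γ̇ = π·D·N / h = π · 0.0691 · 0.541667 / 0.00547 = 21.4967 s⁻¹
ΔT = η·γ̇²·t_res/(ρ·cp) = [2272 × 21.4967² × 123.627] / [1247 × 2183] = 47.6811 K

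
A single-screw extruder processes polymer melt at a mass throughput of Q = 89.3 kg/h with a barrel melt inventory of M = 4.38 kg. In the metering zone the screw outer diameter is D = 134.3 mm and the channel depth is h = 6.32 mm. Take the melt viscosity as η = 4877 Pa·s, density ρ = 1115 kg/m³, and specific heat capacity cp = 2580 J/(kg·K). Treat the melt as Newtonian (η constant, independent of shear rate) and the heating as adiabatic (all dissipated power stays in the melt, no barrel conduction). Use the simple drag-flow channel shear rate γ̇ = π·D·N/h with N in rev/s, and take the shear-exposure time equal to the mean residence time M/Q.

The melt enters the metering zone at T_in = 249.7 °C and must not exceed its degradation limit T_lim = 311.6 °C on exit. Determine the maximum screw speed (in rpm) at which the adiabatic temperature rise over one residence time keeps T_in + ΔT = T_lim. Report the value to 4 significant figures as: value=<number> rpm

Convert throughput: Q = 89.3 kg/h = 89.3/3600 = 0.0248056 kg/s
t_res = M / Q_s = 4.38 / 0.0248056 = 176.573 s
Convert to metres: D = 0.1343 m, h = 0.00632 m
ΔT_a = T_lim − T_in = 311.6 °C − 249.7 °C = 61.9 K
γ̇_max² = ΔT_a·ρ·cp / (η·t_res) = [61.9 × 1115 × 2580] / [4877 × 176.573] = 206.779 s⁻²
Take the square root: γ̇_max = √(206.779) = 14.3798 s⁻¹
N_max = γ̇_max h / (πD) = 14.3798·0.00632/(π·0.1343) = 0.2154 rev/s → ×60 = 12.924 rpm

value=12.92 rpm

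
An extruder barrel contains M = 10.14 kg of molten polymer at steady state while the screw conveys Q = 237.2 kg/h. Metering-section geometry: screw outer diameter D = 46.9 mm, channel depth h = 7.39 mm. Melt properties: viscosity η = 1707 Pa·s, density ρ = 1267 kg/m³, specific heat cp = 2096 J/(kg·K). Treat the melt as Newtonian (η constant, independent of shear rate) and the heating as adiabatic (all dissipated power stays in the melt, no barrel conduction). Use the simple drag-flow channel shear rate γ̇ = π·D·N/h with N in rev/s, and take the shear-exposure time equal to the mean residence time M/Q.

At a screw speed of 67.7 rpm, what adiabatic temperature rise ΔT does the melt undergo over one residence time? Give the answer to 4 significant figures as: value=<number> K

value=50.06 K

Throughput in SI: Q_s = 237.2 kg/h ÷ 3600 s/h = 0.0658889 kg/s
Mean residence time: t_res = M/Q_s = 10.14 kg / 0.0658889 kg/s = 153.895 s
D = 46.9 mm = 0.0469 m;  h = 7.39 mm = 0.00739 m;  N = 67.7 rpm / 60 = 1.12833 rev/s
γ̇ = π D N / h = (π)(0.0469)(1.12833) / 0.00739 = 22.4965 s⁻¹
ΔT = η·γ̇²·t_res/(ρ·cp) = [1707 × 22.4965² × 153.895] / [1267 × 2096] = 50.0637 K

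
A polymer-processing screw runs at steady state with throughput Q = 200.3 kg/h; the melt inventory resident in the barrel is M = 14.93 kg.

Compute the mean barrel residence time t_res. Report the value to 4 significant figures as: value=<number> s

Throughput in SI: Q_s = 200.3 kg/h ÷ 3600 s/h = 0.0556389 kg/s
t_res = M / Q_s = 14.93 ÷ 0.0556389 = 268.337 s

value=268.3 s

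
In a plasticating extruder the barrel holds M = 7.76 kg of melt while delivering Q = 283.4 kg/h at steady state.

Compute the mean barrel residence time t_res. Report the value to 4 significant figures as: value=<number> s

value=98.57 s

Q_s = Q / 3600 = 283.4 / 3600 = 0.0787222 kg/s
t_res = M / Q_s = 7.76 ÷ 0.0787222 = 98.5745 s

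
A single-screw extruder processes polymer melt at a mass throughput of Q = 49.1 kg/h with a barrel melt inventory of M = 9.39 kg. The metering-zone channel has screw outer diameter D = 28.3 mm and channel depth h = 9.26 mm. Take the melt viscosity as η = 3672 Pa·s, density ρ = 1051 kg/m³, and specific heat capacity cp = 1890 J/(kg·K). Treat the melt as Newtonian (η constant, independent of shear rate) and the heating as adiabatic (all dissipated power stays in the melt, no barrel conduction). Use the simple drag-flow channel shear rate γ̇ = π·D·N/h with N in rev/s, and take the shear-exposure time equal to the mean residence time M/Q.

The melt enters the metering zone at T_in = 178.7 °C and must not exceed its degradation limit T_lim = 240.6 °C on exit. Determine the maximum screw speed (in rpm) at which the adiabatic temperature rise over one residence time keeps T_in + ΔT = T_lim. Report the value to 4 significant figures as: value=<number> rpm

value=43.58 rpm

Convert throughput: Q = 49.1 kg/h = 49.1/3600 = 0.0136389 kg/s
t_res = M / Q_s = 9.39 ÷ 0.0136389 = 688.473 s
Convert to metres: D = 0.0283 m, h = 0.00926 m
ΔT_a = T_lim − T_in = 240.6 − 178.7 = 61.9 K
γ̇_max² = ΔT_a·ρ·cp/(η·t_res) = 61.9·1051·1890/(3672·688.473) = 48.6369 s⁻²
γ̇_max = sqrt(48.6369) = 6.97402 s⁻¹
N_max = γ̇_max·h / (π·D) = 6.97402 · 0.00926 / (π · 0.0283) = 0.72637 rev/s = 43.5822 rpm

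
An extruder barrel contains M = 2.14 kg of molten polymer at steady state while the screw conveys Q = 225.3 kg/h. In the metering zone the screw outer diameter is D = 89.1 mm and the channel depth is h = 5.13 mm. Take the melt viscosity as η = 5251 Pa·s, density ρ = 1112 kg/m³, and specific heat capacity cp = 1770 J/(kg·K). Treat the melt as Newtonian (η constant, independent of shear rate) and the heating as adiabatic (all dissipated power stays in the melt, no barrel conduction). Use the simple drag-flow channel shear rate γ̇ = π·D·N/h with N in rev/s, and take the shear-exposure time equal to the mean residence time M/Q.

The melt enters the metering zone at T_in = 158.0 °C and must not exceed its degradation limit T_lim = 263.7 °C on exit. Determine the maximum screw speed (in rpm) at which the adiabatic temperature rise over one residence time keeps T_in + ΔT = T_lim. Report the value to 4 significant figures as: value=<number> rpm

value=37.43 rpm

Convert throughput: Q = 225.3 kg/h = 225.3/3600 = 0.0625833 kg/s
Mean residence time: t_res = M/Q_s = 2.14 kg / 0.0625833 kg/s = 34.1944 s
D = 89.1 mm = 0.0891 m;  h = 5.13 mm = 0.00513 m
ΔT_a = T_lim − T_in = 263.7 − 158.0 = 105.7 K
γ̇_max² = ΔT_a·ρ·cp / (η·t_res) = [105.7 × 1112 × 1770] / [5251 × 34.1944] = 1158.66 s⁻²
Take the square root: γ̇_max = √(1158.66) = 34.0391 s⁻¹
Solve γ̇ = πDN/h for N: N_max = γ̇_max·h/(π·D) = 34.0391 × 0.00513 / (π × 0.0891) = 0.623832 rev/s = 37.4299 rpm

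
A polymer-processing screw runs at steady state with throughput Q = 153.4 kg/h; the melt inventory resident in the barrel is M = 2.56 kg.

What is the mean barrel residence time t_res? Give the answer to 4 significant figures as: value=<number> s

value=60.08 s

Throughput in SI: Q_s = 153.4 kg/h ÷ 3600 s/h = 0.0426111 kg/s
Mean residence time: t_res = M/Q_s = 2.56 kg / 0.0426111 kg/s = 60.0782 s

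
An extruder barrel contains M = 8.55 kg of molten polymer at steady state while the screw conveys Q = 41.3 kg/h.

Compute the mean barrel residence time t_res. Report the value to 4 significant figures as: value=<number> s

Convert throughput: Q = 41.3 kg/h = 41.3/3600 = 0.0114722 kg/s
t_res = M / Q_s = 8.55 / 0.0114722 = 745.278 s

value=745.3 s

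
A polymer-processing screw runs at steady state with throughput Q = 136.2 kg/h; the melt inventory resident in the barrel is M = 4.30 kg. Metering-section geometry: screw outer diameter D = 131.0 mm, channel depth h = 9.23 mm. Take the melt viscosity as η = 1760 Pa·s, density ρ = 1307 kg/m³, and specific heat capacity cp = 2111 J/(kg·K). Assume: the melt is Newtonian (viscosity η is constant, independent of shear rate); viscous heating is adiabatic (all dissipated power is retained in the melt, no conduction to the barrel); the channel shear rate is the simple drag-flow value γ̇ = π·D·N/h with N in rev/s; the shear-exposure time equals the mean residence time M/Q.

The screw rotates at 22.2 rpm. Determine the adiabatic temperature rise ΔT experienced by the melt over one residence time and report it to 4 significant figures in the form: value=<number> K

value=19.73 K

Throughput in SI: Q_s = 136.2 kg/h ÷ 3600 s/h = 0.0378333 kg/s
t_res = M / Q_s = 4.30 ÷ 0.0378333 = 113.656 s
Convert to SI: D = 0.131 m, h = 0.00923 m, N = 22.2/60 = 0.37 rev/s
Shear rate: γ̇ = πDN/h = π·0.131·0.37/0.00923 = 16.4976 s⁻¹
Adiabatic rise: ΔT = η γ̇² t_res / (ρ cp) = 1760·(16.4976)²·113.656 / (1307·2111) = 19.7326 K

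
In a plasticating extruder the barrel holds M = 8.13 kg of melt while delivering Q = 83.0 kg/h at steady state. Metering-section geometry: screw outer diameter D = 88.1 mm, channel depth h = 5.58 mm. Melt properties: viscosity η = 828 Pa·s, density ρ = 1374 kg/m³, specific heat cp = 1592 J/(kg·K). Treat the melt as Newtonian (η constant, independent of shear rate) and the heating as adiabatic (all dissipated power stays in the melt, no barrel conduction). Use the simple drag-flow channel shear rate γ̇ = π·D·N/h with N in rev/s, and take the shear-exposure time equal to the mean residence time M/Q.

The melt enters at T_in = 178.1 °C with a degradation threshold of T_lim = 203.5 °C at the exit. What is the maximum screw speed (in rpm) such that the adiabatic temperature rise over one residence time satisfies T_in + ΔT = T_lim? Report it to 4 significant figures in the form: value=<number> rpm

Throughput in SI: Q_s = 83.0 kg/h ÷ 3600 s/h = 0.0230556 kg/s
t_res = M / Q_s = 8.13 ÷ 0.0230556 = 352.627 s
Geometry in SI: D = 88.1 mm → 0.0881 m, h = 5.58 mm → 0.00558 m
ΔT_a = T_lim − T_in = 203.5 − 178.1 = 25.4 K
γ̇_max² = ΔT_a·ρ·cp/(η·t_res) = 25.4·1374·1592/(828·352.627) = 190.291 s⁻²
Take the square root: γ̇_max = √(190.291) = 13.7946 s⁻¹
Solve γ̇ = πDN/h for N: N_max = γ̇_max·h/(π·D) = 13.7946 × 0.00558 / (π × 0.0881) = 0.278111 rev/s = 16.6866 rpm

value=16.69 rpm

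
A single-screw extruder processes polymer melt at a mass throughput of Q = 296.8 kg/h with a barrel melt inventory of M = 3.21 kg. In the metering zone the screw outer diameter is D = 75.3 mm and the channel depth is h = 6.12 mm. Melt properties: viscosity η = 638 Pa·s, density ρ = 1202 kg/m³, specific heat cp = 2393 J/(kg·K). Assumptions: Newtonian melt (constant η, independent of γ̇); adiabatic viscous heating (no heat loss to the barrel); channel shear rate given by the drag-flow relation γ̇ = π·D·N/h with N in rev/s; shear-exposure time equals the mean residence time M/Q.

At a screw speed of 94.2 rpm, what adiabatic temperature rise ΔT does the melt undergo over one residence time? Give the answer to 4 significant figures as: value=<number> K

value=31.81 K

Q_s = Q / 3600 = 296.8 / 3600 = 0.0824444 kg/s
Mean residence time: t_res = M/Q_s = 3.21 kg / 0.0824444 kg/s = 38.9353 s
D = 75.3 mm = 0.0753 m;  h = 6.12 mm = 0.00612 m;  N = 94.2 rpm / 60 = 1.57 rev/s
γ̇ = π D N / h = (π)(0.0753)(1.57) / 0.00612 = 60.6866 s⁻¹
Adiabatic rise: ΔT = η γ̇² t_res / (ρ cp) = 638·(60.6866)²·38.9353 / (1202·2393) = 31.8056 K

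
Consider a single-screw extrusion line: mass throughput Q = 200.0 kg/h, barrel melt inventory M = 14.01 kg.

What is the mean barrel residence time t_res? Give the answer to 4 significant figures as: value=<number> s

value=252.2 s

Throughput in SI: Q_s = 200.0 kg/h ÷ 3600 s/h = 0.0555556 kg/s
t_res = M / Q_s = 14.01 ÷ 0.0555556 = 252.18 s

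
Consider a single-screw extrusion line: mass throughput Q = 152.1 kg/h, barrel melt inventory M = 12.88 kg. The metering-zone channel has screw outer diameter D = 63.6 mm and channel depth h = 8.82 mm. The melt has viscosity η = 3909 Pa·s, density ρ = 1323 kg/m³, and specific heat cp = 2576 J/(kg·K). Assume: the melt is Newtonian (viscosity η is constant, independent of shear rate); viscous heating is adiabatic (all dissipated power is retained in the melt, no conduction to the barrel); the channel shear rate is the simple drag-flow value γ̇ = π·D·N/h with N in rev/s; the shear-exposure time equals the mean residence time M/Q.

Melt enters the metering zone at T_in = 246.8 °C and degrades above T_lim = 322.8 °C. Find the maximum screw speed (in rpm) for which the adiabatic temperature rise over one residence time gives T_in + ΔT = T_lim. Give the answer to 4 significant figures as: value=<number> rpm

value=39.05 rpm

Throughput in SI: Q_s = 152.1 kg/h ÷ 3600 s/h = 0.04225 kg/s
t_res = M / Q_s = 12.88 / 0.04225 = 304.852 s
Convert to metres: D = 0.0636 m, h = 0.00882 m
ΔT_a = T_lim − T_in = 322.8 °C − 246.8 °C = 76 K
γ̇_max² = ΔT_a·ρ·cp/(η·t_res) = 76·1323·2576/(3909·304.852) = 217.352 s⁻²
γ̇_max = √217.352 = 14.7429 s⁻¹
Solve γ̇ = πDN/h for N: N_max = γ̇_max·h/(π·D) = 14.7429 × 0.00882 / (π × 0.0636) = 0.650794 rev/s = 39.0477 rpm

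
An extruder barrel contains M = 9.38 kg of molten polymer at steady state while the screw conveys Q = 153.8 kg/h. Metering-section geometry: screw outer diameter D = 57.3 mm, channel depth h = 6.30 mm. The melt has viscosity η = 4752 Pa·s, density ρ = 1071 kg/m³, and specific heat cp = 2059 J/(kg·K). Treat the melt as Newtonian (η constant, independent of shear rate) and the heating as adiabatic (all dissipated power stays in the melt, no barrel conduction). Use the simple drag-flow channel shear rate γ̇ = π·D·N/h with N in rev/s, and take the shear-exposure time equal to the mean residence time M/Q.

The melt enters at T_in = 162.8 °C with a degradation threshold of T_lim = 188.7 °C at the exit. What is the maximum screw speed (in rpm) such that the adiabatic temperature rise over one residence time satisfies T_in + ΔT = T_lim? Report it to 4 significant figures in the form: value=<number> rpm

Q_s = Q / 3600 = 153.8 / 3600 = 0.0427222 kg/s
Mean residence time: t_res = M/Q_s = 9.38 kg / 0.0427222 kg/s = 219.558 s
Geometry in SI: D = 57.3 mm → 0.0573 m, h = 6.30 mm → 0.0063 m
ΔT_a = T_lim − T_in = 188.7 − 162.8 = 25.9 K
γ̇_max² = ΔT_a·ρ·cp / (η·t_res) = [25.9 × 1071 × 2059] / [4752 × 219.558] = 54.7419 s⁻²
γ̇_max = sqrt(54.7419) = 7.39878 s⁻¹
N_max = γ̇_max·h / (π·D) = 7.39878 · 0.0063 / (π · 0.0573) = 0.258938 rev/s = 15.5363 rpm

value=15.54 rpm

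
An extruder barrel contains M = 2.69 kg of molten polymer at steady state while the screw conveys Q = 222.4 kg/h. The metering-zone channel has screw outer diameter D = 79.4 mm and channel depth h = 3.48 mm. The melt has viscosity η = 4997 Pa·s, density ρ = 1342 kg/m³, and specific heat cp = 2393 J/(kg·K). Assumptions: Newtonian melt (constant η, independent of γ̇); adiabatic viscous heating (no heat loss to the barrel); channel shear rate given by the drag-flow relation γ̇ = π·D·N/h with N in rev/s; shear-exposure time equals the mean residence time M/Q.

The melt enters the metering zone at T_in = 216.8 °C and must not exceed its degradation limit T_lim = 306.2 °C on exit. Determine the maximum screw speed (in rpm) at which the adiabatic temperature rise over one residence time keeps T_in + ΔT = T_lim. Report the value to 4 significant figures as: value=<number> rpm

Throughput in SI: Q_s = 222.4 kg/h ÷ 3600 s/h = 0.0617778 kg/s
t_res = M / Q_s = 2.69 ÷ 0.0617778 = 43.5432 s
Geometry in SI: D = 79.4 mm → 0.0794 m, h = 3.48 mm → 0.00348 m
ΔT_a = T_lim − T_in = 306.2 °C − 216.8 °C = 89.4 K
Invert ΔT = ηγ̇²t_res/(ρcp) for γ̇: γ̇_max² = ΔT_a ρ cp / (η t_res) = 89.4·1342·2393 / (4997·43.5432) = 1319.48 s⁻²
γ̇_max = sqrt(1319.48) = 36.3247 s⁻¹
N_max = γ̇_max·h / (π·D) = 36.3247 · 0.00348 / (π · 0.0794) = 0.50677 rev/s = 30.4062 rpm

value=30.41 rpm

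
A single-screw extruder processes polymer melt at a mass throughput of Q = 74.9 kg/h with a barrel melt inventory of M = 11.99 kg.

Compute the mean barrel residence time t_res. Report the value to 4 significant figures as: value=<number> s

Convert throughput: Q = 74.9 kg/h = 74.9/3600 = 0.0208056 kg/s
t_res = M / Q_s = 11.99 / 0.0208056 = 576.288 s

value=576.3 s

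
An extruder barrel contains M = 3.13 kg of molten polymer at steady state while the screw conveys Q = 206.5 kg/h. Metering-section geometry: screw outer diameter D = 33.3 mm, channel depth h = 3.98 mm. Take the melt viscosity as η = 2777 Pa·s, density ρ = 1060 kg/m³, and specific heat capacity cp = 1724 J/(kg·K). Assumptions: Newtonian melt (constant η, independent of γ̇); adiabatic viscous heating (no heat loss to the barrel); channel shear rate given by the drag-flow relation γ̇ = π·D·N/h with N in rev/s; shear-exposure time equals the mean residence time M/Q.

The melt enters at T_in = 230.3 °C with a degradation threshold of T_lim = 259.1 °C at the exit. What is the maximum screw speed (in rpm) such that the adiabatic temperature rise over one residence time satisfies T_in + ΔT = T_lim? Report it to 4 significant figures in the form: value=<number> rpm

value=42.54 rpm

Q_s = Q / 3600 = 206.5 / 3600 = 0.0573611 kg/s
t_res = M / Q_s = 3.13 / 0.0573611 = 54.5666 s
D = 33.3 mm = 0.0333 m;  h = 3.98 mm = 0.00398 m
ΔT_a = T_lim − T_in = 259.1 °C − 230.3 °C = 28.8 K
γ̇_max² = ΔT_a·ρ·cp / (η·t_res) = [28.8 × 1060 × 1724] / [2777 × 54.5666] = 347.323 s⁻²
Take the square root: γ̇_max = √(347.323) = 18.6366 s⁻¹
N_max = γ̇_max h / (πD) = 18.6366·0.00398/(π·0.0333) = 0.709015 rev/s → ×60 = 42.5409 rpm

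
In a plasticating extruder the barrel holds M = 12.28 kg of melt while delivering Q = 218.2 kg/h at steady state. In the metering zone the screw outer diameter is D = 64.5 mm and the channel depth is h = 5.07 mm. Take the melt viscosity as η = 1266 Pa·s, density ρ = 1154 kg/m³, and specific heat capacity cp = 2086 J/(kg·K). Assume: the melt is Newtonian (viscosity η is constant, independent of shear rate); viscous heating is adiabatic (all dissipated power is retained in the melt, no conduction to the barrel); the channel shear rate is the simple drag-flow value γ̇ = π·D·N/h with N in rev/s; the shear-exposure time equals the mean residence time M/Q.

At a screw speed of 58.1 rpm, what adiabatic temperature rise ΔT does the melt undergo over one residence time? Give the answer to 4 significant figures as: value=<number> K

Convert throughput: Q = 218.2 kg/h = 218.2/3600 = 0.0606111 kg/s
Mean residence time: t_res = M/Q_s = 12.28 kg / 0.0606111 kg/s = 202.603 s
D = 64.5 mm = 0.0645 m;  h = 5.07 mm = 0.00507 m;  N = 58.1 rpm / 60 = 0.968333 rev/s
γ̇ = π D N / h = (π)(0.0645)(0.968333) / 0.00507 = 38.7014 s⁻¹
ΔT = η·γ̇²·t_res/(ρ·cp) = [1266 × 38.7014² × 202.603] / [1154 × 2086] = 159.593 K

value=159.6 K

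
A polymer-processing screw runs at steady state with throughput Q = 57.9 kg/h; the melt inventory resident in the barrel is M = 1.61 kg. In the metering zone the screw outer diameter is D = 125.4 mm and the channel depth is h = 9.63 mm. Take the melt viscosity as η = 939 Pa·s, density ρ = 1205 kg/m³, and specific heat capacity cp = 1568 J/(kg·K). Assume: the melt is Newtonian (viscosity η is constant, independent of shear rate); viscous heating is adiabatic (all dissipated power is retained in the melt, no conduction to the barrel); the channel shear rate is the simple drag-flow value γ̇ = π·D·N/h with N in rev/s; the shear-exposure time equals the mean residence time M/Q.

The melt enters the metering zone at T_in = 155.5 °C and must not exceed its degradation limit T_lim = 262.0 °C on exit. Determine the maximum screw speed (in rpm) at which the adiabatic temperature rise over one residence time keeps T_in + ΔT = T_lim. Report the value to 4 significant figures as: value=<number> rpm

Throughput in SI: Q_s = 57.9 kg/h ÷ 3600 s/h = 0.0160833 kg/s
Mean residence time: t_res = M/Q_s = 1.61 kg / 0.0160833 kg/s = 100.104 s
Geometry in SI: D = 125.4 mm → 0.1254 m, h = 9.63 mm → 0.00963 m
Allowable rise: ΔT_a = T_lim − T_in = 262.0 − 155.5 = 106.5 K
γ̇_max² = ΔT_a·ρ·cp / (η·t_res) = [106.5 × 1205 × 1568] / [939 × 100.104] = 2140.76 s⁻²
Take the square root: γ̇_max = √(2140.76) = 46.2683 s⁻¹
Solve γ̇ = πDN/h for N: N_max = γ̇_max·h/(π·D) = 46.2683 × 0.00963 / (π × 0.1254) = 1.131 rev/s = 67.86 rpm

value=67.86 rpm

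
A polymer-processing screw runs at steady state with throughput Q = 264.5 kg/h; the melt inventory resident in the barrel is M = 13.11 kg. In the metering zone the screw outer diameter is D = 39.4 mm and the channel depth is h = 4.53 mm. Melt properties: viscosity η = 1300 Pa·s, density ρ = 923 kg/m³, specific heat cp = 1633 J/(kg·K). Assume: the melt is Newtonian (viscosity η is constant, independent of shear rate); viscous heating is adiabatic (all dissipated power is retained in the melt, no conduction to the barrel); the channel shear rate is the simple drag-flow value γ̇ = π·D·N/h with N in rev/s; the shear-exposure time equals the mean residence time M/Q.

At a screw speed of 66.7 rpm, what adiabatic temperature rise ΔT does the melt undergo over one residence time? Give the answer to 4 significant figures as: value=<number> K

value=142.0 K

Throughput in SI: Q_s = 264.5 kg/h ÷ 3600 s/h = 0.0734722 kg/s
Mean residence time: t_res = M/Q_s = 13.11 kg / 0.0734722 kg/s = 178.435 s
Convert to SI: D = 0.0394 m, h = 0.00453 m, N = 66.7/60 = 1.11167 rev/s
γ̇ = π D N / h = (π)(0.0394)(1.11167) / 0.00453 = 30.3754 s⁻¹
Adiabatic rise: ΔT = η γ̇² t_res / (ρ cp) = 1300·(30.3754)²·178.435 / (923·1633) = 141.997 K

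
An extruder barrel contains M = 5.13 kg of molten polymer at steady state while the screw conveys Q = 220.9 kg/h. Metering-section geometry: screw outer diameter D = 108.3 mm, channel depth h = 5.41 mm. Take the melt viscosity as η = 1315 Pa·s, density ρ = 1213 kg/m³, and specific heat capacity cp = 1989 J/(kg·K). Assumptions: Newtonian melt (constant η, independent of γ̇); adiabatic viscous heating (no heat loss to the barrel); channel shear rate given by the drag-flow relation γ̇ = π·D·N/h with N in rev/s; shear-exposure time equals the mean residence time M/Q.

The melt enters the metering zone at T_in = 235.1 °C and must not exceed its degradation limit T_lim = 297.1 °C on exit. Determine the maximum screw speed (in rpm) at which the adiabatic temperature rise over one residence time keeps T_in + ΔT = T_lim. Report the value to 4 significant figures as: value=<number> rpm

value=35.19 rpm

Throughput in SI: Q_s = 220.9 kg/h ÷ 3600 s/h = 0.0613611 kg/s
t_res = M / Q_s = 5.13 / 0.0613611 = 83.6034 s
D = 108.3 mm = 0.1083 m;  h = 5.41 mm = 0.00541 m
Allowable rise: ΔT_a = T_lim − T_in = 297.1 − 235.1 = 62 K
γ̇_max² = ΔT_a·ρ·cp/(η·t_res) = 62·1213·1989/(1315·83.6034) = 1360.62 s⁻²
γ̇_max = √1360.62 = 36.8866 s⁻¹
N_max = γ̇_max h / (πD) = 36.8866·0.00541/(π·0.1083) = 0.586526 rev/s → ×60 = 35.1916 rpm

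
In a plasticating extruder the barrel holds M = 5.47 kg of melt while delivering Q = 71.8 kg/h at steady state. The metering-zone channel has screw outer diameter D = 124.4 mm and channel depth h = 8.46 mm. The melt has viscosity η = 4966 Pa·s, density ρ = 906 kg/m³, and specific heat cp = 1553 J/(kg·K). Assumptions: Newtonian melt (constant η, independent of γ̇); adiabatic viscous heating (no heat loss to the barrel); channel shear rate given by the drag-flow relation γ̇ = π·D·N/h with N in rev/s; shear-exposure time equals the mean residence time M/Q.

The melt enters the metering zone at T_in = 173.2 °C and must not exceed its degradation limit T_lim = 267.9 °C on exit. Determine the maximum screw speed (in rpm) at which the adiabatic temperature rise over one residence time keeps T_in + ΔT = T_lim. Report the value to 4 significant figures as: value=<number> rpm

value=12.85 rpm

Convert throughput: Q = 71.8 kg/h = 71.8/3600 = 0.0199444 kg/s
t_res = M / Q_s = 5.47 / 0.0199444 = 274.262 s
Geometry in SI: D = 124.4 mm → 0.1244 m, h = 8.46 mm → 0.00846 m
Allowable rise: ΔT_a = T_lim − T_in = 267.9 − 173.2 = 94.7 K
γ̇_max² = ΔT_a·ρ·cp/(η·t_res) = 94.7·906·1553/(4966·274.262) = 97.8312 s⁻²
Take the square root: γ̇_max = √(97.8312) = 9.89097 s⁻¹
N_max = γ̇_max·h / (π·D) = 9.89097 · 0.00846 / (π · 0.1244) = 0.214111 rev/s = 12.8467 rpm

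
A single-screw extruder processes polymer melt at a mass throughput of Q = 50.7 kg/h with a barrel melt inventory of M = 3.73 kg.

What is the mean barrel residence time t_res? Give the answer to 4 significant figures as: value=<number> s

Convert throughput: Q = 50.7 kg/h = 50.7/3600 = 0.0140833 kg/s
Mean residence time: t_res = M/Q_s = 3.73 kg / 0.0140833 kg/s = 264.852 s

value=264.9 s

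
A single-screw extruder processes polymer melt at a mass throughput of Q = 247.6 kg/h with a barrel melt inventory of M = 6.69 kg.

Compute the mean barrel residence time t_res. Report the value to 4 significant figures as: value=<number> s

Q_s = Q / 3600 = 247.6 / 3600 = 0.0687778 kg/s
t_res = M / Q_s = 6.69 ÷ 0.0687778 = 97.2698 s

value=97.27 s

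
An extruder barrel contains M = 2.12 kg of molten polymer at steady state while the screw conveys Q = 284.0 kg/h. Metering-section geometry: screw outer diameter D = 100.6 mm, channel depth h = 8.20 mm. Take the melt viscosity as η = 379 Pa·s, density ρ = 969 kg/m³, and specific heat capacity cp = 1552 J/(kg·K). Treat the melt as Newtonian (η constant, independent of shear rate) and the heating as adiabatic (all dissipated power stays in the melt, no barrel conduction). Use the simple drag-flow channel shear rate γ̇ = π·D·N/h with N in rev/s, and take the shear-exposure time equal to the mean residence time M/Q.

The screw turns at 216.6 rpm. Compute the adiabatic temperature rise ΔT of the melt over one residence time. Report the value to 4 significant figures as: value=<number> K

Convert throughput: Q = 284.0 kg/h = 284.0/3600 = 0.0788889 kg/s
Mean residence time: t_res = M/Q_s = 2.12 kg / 0.0788889 kg/s = 26.8732 s
D = 100.6 mm = 0.1006 m;  h = 8.20 mm = 0.0082 m;  N = 216.6 rpm / 60 = 3.61 rev/s
γ̇ = π·D·N / h = π · 0.1006 · 3.61 / 0.0082 = 139.137 s⁻¹
Adiabatic rise: ΔT = η γ̇² t_res / (ρ cp) = 379·(139.137)²·26.8732 / (969·1552) = 131.107 K

value=131.1 K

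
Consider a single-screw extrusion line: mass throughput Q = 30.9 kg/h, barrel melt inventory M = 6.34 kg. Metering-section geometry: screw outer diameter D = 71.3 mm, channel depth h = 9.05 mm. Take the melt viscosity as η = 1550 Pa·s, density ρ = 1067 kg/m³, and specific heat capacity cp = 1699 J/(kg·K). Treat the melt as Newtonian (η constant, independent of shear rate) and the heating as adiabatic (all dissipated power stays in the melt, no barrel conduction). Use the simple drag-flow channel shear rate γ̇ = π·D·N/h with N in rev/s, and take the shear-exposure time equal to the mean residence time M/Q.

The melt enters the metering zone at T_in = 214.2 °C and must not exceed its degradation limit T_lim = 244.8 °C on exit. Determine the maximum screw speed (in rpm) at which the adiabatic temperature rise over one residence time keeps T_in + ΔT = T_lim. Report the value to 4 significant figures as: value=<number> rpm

value=16.87 rpm

Q_s = Q / 3600 = 30.9 / 3600 = 0.00858333 kg/s
Mean residence time: t_res = M/Q_s = 6.34 kg / 0.00858333 kg/s = 738.641 s
Convert to metres: D = 0.0713 m, h = 0.00905 m
ΔT_a = T_lim − T_in = 244.8 − 214.2 = 30.6 K
γ̇_max² = ΔT_a·ρ·cp/(η·t_res) = 30.6·1067·1699/(1550·738.641) = 48.4523 s⁻²
Take the square root: γ̇_max = √(48.4523) = 6.96077 s⁻¹
Solve γ̇ = πDN/h for N: N_max = γ̇_max·h/(π·D) = 6.96077 × 0.00905 / (π × 0.0713) = 0.281233 rev/s = 16.874 rpm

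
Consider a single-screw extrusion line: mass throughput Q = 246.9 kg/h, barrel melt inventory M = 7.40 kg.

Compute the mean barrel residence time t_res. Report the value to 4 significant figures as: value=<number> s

value=107.9 s

Q_s = Q / 3600 = 246.9 / 3600 = 0.0685833 kg/s
t_res = M / Q_s = 7.40 ÷ 0.0685833 = 107.898 s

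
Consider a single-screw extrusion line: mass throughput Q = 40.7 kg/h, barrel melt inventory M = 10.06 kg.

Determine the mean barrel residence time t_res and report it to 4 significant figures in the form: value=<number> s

value=889.8 s

Q_s = Q / 3600 = 40.7 / 3600 = 0.0113056 kg/s
t_res = M / Q_s = 10.06 / 0.0113056 = 889.828 s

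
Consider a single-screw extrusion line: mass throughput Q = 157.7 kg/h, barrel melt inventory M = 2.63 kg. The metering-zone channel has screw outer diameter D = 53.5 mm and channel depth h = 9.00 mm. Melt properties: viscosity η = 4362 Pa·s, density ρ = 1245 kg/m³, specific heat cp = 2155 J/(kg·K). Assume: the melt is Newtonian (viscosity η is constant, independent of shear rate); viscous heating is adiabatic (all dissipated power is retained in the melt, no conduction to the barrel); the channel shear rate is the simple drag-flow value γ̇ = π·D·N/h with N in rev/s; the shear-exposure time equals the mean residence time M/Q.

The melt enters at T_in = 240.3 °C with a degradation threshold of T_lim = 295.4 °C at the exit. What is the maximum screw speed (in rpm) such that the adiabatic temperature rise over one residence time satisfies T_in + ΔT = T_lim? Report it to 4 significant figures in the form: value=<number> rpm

Throughput in SI: Q_s = 157.7 kg/h ÷ 3600 s/h = 0.0438056 kg/s
t_res = M / Q_s = 2.63 / 0.0438056 = 60.038 s
D = 53.5 mm = 0.0535 m;  h = 9.00 mm = 0.009 m
ΔT_a = T_lim − T_in = 295.4 − 240.3 = 55.1 K
Invert ΔT = ηγ̇²t_res/(ρcp) for γ̇: γ̇_max² = ΔT_a ρ cp / (η t_res) = 55.1·1245·2155 / (4362·60.038) = 564.49 s⁻²
γ̇_max = sqrt(564.49) = 23.759 s⁻¹
Solve γ̇ = πDN/h for N: N_max = γ̇_max·h/(π·D) = 23.759 × 0.009 / (π × 0.0535) = 1.27223 rev/s = 76.334 rpm

value=76.33 rpm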